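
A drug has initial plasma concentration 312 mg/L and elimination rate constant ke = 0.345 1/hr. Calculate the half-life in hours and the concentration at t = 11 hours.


t_half = ln(2) / ke = 0.693147 / 0.345 = 2.009 hr
C(t) = C0 * exp(-ke*t) = 312 * exp(-0.345*11)
C(11) = 7.015 mg/L


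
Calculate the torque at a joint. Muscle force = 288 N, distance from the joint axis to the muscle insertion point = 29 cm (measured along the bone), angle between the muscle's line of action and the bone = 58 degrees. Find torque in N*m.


Torque = F * d * sin(theta)   (moment arm = d*sin(theta))
d = 29 cm = 0.29 m
Torque = 288 * 0.29 * sin(58)
Torque = 70.83 N*m


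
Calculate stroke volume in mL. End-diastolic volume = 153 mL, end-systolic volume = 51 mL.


SV = EDV - ESV
SV = 153 - 51
SV = 102 mL


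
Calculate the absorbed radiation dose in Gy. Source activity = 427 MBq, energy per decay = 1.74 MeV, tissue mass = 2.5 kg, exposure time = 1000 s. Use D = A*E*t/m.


A = 427 MBq = 4.2700e+08 Bq
E = 1.74 MeV = 2.78748e-13 J
D = A*E*t/m = 4.2700e+08*2.78748e-13*1000/2.5
D = 0.04761 Gy


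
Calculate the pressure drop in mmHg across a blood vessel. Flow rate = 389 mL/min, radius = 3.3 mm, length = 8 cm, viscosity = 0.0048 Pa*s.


dP = 8*mu*L*Q / (pi*r^4)
Q = 389 mL/min = 6.48333e-06 m^3/s
dP = 53.4581 Pa = 53.4581 / 133.322 mmHg = 0.401 mmHg


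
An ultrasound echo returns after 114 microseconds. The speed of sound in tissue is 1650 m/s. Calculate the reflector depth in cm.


depth = c * t / 2
t = 114 us = 1.1400e-04 s
depth = 1650 * 1.1400e-04 / 2
depth = 0.09405 m = 9.405 cm


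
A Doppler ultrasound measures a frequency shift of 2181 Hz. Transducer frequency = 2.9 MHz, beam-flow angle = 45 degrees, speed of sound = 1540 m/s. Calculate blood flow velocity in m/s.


v = fd * c / (2 * f0 * cos(theta))
v = 2181 * 1540 / (2 * 2.9000e+06 * cos(45))
v = 0.819 m/s


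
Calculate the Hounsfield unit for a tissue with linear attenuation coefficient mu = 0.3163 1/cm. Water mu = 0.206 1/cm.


HU = ((mu_tissue - mu_water) / mu_water) * 1000
HU = ((0.3163 - 0.206) / 0.206) * 1000
HU = 535.4


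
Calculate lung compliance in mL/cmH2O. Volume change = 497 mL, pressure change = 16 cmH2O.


C = dV / dP
C = 497 / 16
C = 31.06 mL/cmH2O


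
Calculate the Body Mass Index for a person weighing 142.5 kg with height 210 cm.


BMI = weight / height^2
height = 210 cm = 2.1 m
BMI = 142.5 / 2.1^2
BMI = 32.31 kg/m^2


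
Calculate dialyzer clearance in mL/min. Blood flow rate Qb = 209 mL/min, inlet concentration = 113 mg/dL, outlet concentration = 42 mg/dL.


K = Qb * (Cb_in - Cb_out) / Cb_in
K = 209 * (113 - 42) / 113
K = 131.3 mL/min


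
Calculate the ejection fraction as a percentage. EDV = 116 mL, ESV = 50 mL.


SV = EDV - ESV = 116 - 50 = 66 mL
EF = SV/EDV * 100 = 66/116 * 100
EF = 56.9%


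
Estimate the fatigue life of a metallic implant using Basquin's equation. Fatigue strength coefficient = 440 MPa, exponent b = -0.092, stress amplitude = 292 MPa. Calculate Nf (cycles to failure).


sigma_a = sigma_f' * (2Nf)^b
2Nf = (sigma_a/sigma_f')^(1/b)
2Nf = (292/440)^(1/-0.092)
2Nf = 86.20681
Nf = 43.1


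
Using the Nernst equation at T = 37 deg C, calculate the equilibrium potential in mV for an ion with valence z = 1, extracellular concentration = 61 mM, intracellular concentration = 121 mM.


E = (RT/(zF)) * ln(C_out/C_in)
T = 37 + 273.15 = 310.15 K
E = (8.314 * 310.15 / (1 * 96485)) * ln(61/121)
E = -18.3 mV


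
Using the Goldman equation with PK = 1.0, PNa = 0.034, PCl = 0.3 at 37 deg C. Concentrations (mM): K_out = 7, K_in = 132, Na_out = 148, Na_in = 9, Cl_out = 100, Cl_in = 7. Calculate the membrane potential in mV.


Vm = (RT/F)*ln((PK*Ko + PNa*Nao + PCl*Cli)/(PK*Ki + PNa*Nai + PCl*Clo))
Numer = 14.132, Denom = 162.306
Vm = -65.24 mV


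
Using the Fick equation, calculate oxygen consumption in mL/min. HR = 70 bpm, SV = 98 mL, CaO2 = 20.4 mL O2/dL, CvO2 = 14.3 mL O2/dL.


CO = HR*SV = 70*98/1000 = 6.86 L/min
a-v O2 diff = 20.4 - 14.3 = 6.1 mL/dL
VO2 = CO * (CaO2-CvO2) * 10 dL/L
VO2 = 6.86 * 6.1 * 10
VO2 = 418.5 mL/min


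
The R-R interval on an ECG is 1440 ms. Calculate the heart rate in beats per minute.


HR = 60 / RR_interval(s)
RR = 1440 ms = 1.44 s
HR = 60 / 1.44 = 41.67 bpm


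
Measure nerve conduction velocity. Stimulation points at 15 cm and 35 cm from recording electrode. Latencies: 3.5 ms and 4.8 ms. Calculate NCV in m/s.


Distance = (35 - 15) / 100 = 0.2 m
dt = (4.8 - 3.5) / 1000 = 0.0013 s
NCV = dist / dt = 153.8 m/s


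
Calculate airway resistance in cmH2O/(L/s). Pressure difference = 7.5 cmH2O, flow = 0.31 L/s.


R = dP / flow
R = 7.5 / 0.31
R = 24.19 cmH2O/(L/s)


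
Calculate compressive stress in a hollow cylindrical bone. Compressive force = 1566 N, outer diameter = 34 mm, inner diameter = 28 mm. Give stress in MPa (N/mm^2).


A = pi*(r_o^2 - r_i^2)
r_o = 17 mm, r_i = 14 mm
A = 292.168 mm^2
sigma = F/A = 1566 / 292.168
sigma = 5.36 MPa


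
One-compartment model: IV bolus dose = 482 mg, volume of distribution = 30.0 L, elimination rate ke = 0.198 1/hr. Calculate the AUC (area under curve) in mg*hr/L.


C0 = Dose/Vd = 482/30.0 = 16.0667 mg/L
AUC = C0/ke = 16.0667/0.198
AUC = 81.14 mg*hr/L


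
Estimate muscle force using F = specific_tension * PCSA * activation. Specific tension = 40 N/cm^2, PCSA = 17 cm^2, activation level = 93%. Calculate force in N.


F = sigma * PCSA * activation
F = 40 * 17 * 0.93
F = 632.4 N


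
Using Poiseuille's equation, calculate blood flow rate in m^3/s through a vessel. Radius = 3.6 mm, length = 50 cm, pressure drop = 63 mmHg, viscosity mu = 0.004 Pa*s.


Q = pi*r^4*dP / (8*mu*L)
r = 0.0036 m, L = 0.5 m
dP = 63 mmHg = 8399.286 Pa
Q = 2.7700e-04 m^3/s


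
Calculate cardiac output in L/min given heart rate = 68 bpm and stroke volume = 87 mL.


CO = HR * SV
CO = 68 * 87 / 1000
CO = 5.916 L/min


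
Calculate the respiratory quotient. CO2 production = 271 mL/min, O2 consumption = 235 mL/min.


RQ = VCO2 / VO2
RQ = 271 / 235
RQ = 1.153


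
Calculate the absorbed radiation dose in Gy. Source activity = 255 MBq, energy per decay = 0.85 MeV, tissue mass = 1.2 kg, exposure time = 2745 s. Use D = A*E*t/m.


A = 255 MBq = 2.5500e+08 Bq
E = 0.85 MeV = 1.3617e-13 J
D = A*E*t/m = 2.5500e+08*1.3617e-13*2745/1.2
D = 0.07943 Gy


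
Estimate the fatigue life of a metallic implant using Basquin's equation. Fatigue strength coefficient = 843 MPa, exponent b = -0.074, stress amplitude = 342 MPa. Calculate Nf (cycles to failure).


sigma_a = sigma_f' * (2Nf)^b
2Nf = (sigma_a/sigma_f')^(1/b)
2Nf = (342/843)^(1/-0.074)
2Nf = 197067.24
Nf = 9.853e+04


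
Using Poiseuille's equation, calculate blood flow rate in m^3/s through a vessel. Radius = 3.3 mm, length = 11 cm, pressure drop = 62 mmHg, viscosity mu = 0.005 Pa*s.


Q = pi*r^4*dP / (8*mu*L)
r = 0.0033 m, L = 0.11 m
dP = 62 mmHg = 8265.964 Pa
Q = 6.9992e-04 m^3/s


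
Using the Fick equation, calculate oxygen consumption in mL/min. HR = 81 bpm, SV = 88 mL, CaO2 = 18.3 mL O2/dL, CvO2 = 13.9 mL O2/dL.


CO = HR*SV = 81*88/1000 = 7.128 L/min
a-v O2 diff = 18.3 - 13.9 = 4.4 mL/dL
VO2 = CO * (CaO2-CvO2) * 10 dL/L
VO2 = 7.128 * 4.4 * 10
VO2 = 313.6 mL/min


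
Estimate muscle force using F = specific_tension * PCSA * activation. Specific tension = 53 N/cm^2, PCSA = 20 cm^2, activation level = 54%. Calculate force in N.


F = sigma * PCSA * activation
F = 53 * 20 * 0.54
F = 572.4 N


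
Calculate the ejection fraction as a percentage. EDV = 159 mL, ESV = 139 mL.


SV = EDV - ESV = 159 - 139 = 20 mL
EF = SV/EDV * 100 = 20/159 * 100
EF = 12.58%


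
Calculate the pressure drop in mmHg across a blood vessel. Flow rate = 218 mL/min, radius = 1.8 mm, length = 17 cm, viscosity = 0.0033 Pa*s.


dP = 8*mu*L*Q / (pi*r^4)
Q = 218 mL/min = 3.63333e-06 m^3/s
dP = 494.445 Pa = 494.445 / 133.322 mmHg = 3.709 mmHg


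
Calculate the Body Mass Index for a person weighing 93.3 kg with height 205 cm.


BMI = weight / height^2
height = 205 cm = 2.05 m
BMI = 93.3 / 2.05^2
BMI = 22.2 kg/m^2


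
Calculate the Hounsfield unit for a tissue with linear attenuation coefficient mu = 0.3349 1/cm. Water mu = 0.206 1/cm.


HU = ((mu_tissue - mu_water) / mu_water) * 1000
HU = ((0.3349 - 0.206) / 0.206) * 1000
HU = 625.7


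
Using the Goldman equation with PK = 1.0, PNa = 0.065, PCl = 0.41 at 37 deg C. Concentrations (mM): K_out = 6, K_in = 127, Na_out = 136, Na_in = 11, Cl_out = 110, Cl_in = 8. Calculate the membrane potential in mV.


Vm = (RT/F)*ln((PK*Ko + PNa*Nao + PCl*Cli)/(PK*Ki + PNa*Nai + PCl*Clo))
Numer = 18.12, Denom = 172.815
Vm = -60.27 mV


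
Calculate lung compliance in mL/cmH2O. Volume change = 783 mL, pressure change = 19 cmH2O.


C = dV / dP
C = 783 / 19
C = 41.21 mL/cmH2O


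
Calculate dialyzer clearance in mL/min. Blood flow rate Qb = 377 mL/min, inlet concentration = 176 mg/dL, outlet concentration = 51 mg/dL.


K = Qb * (Cb_in - Cb_out) / Cb_in
K = 377 * (176 - 51) / 176
K = 267.8 mL/min


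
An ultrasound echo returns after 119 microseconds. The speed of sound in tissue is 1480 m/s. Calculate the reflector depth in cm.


depth = c * t / 2
t = 119 us = 1.1900e-04 s
depth = 1480 * 1.1900e-04 / 2
depth = 0.08806 m = 8.806 cm


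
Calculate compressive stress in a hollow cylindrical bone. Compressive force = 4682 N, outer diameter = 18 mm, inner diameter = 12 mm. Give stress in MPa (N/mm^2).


A = pi*(r_o^2 - r_i^2)
r_o = 9 mm, r_i = 6 mm
A = 141.372 mm^2
sigma = F/A = 4682 / 141.372
sigma = 33.12 MPa


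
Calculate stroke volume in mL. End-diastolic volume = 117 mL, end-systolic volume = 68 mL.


SV = EDV - ESV
SV = 117 - 68
SV = 49 mL


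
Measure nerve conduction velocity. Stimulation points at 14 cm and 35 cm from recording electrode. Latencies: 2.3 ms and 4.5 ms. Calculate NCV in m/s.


Distance = (35 - 14) / 100 = 0.21 m
dt = (4.5 - 2.3) / 1000 = 0.0022 s
NCV = dist / dt = 95.45 m/s


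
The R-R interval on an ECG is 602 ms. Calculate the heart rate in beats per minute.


HR = 60 / RR_interval(s)
RR = 602 ms = 0.602 s
HR = 60 / 0.602 = 99.67 bpm


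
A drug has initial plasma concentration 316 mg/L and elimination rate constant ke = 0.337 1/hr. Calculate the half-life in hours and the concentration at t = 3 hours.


t_half = ln(2) / ke = 0.693147 / 0.337 = 2.057 hr
C(t) = C0 * exp(-ke*t) = 316 * exp(-0.337*3)
C(3) = 115 mg/L


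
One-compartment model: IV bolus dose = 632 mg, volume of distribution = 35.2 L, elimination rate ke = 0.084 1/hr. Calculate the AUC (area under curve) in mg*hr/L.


C0 = Dose/Vd = 632/35.2 = 17.9545 mg/L
AUC = C0/ke = 17.9545/0.084
AUC = 213.7 mg*hr/L


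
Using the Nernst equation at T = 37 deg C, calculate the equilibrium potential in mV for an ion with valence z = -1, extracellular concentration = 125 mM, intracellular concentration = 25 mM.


E = (RT/(zF)) * ln(C_out/C_in)
T = 37 + 273.15 = 310.15 K
E = (8.314 * 310.15 / (-1 * 96485)) * ln(125/25)
E = -43.01 mV


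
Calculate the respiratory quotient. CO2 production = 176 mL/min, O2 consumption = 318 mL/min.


RQ = VCO2 / VO2
RQ = 176 / 318
RQ = 0.5535


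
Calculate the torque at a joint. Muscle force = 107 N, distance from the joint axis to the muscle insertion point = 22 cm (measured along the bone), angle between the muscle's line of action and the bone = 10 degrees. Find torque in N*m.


Torque = F * d * sin(theta)   (moment arm = d*sin(theta))
d = 22 cm = 0.22 m
Torque = 107 * 0.22 * sin(10)
Torque = 4.088 N*m


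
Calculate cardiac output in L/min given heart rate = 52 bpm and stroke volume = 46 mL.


CO = HR * SV
CO = 52 * 46 / 1000
CO = 2.392 L/min


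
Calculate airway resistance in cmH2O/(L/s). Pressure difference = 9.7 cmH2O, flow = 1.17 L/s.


R = dP / flow
R = 9.7 / 1.17
R = 8.291 cmH2O/(L/s)


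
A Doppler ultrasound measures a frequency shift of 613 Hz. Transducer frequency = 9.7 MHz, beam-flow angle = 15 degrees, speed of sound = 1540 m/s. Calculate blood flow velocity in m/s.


v = fd * c / (2 * f0 * cos(theta))
v = 613 * 1540 / (2 * 9.7000e+06 * cos(15))
v = 0.05038 m/s


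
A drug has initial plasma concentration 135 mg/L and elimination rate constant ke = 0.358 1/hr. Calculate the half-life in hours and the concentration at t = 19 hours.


t_half = ln(2) / ke = 0.693147 / 0.358 = 1.936 hr
C(t) = C0 * exp(-ke*t) = 135 * exp(-0.358*19)
C(19) = 0.1501 mg/L


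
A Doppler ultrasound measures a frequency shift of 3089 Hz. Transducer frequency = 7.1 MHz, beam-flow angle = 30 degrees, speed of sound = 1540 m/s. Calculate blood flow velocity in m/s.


v = fd * c / (2 * f0 * cos(theta))
v = 3089 * 1540 / (2 * 7.1000e+06 * cos(30))
v = 0.3868 m/s


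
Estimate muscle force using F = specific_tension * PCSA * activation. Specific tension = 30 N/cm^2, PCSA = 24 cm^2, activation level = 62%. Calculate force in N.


F = sigma * PCSA * activation
F = 30 * 24 * 0.62
F = 446.4 N


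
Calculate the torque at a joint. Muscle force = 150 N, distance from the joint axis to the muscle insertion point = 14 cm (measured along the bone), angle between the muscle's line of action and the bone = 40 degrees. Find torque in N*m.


Torque = F * d * sin(theta)   (moment arm = d*sin(theta))
d = 14 cm = 0.14 m
Torque = 150 * 0.14 * sin(40)
Torque = 13.5 N*m


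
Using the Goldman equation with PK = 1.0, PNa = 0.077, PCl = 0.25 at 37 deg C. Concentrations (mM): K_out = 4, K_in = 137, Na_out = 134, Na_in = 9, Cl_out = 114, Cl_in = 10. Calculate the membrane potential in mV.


Vm = (RT/F)*ln((PK*Ko + PNa*Nao + PCl*Cli)/(PK*Ki + PNa*Nai + PCl*Clo))
Numer = 16.818, Denom = 166.193
Vm = -61.22 mV


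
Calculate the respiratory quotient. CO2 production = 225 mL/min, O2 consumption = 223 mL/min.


RQ = VCO2 / VO2
RQ = 225 / 223
RQ = 1.009


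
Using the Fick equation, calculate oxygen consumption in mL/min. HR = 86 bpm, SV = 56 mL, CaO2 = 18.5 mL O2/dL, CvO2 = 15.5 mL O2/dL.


CO = HR*SV = 86*56/1000 = 4.816 L/min
a-v O2 diff = 18.5 - 15.5 = 3 mL/dL
VO2 = CO * (CaO2-CvO2) * 10 dL/L
VO2 = 4.816 * 3 * 10
VO2 = 144.5 mL/min


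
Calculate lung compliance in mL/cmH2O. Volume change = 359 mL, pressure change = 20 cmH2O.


C = dV / dP
C = 359 / 20
C = 17.95 mL/cmH2O


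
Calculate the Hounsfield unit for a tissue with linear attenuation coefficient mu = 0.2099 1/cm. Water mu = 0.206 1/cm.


HU = ((mu_tissue - mu_water) / mu_water) * 1000
HU = ((0.2099 - 0.206) / 0.206) * 1000
HU = 18.93


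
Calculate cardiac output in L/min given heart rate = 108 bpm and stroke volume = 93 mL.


CO = HR * SV
CO = 108 * 93 / 1000
CO = 10.04 L/min


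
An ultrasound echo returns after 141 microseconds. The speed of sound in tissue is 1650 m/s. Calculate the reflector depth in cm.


depth = c * t / 2
t = 141 us = 1.4100e-04 s
depth = 1650 * 1.4100e-04 / 2
depth = 0.116325 m = 11.6325 cm


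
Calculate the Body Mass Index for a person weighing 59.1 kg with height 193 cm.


BMI = weight / height^2
height = 193 cm = 1.93 m
BMI = 59.1 / 1.93^2
BMI = 15.87 kg/m^2


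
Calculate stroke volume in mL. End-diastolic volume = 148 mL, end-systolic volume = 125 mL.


SV = EDV - ESV
SV = 148 - 125
SV = 23 mL


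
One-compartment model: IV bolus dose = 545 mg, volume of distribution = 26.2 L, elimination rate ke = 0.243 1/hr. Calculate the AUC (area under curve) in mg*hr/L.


C0 = Dose/Vd = 545/26.2 = 20.8015 mg/L
AUC = C0/ke = 20.8015/0.243
AUC = 85.6 mg*hr/L


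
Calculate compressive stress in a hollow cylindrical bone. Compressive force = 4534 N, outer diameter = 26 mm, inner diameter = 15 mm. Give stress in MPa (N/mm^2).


A = pi*(r_o^2 - r_i^2)
r_o = 13 mm, r_i = 7.5 mm
A = 354.215 mm^2
sigma = F/A = 4534 / 354.215
sigma = 12.8 MPa


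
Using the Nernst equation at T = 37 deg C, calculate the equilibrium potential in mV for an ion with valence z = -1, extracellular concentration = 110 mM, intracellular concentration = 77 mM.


E = (RT/(zF)) * ln(C_out/C_in)
T = 37 + 273.15 = 310.15 K
E = (8.314 * 310.15 / (-1 * 96485)) * ln(110/77)
E = -9.532 mV


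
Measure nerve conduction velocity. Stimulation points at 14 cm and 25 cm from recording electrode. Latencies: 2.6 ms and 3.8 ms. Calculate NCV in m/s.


Distance = (25 - 14) / 100 = 0.11 m
dt = (3.8 - 2.6) / 1000 = 0.0012 s
NCV = dist / dt = 91.67 m/s


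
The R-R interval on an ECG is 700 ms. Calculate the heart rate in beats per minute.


HR = 60 / RR_interval(s)
RR = 700 ms = 0.7 s
HR = 60 / 0.7 = 85.71 bpm


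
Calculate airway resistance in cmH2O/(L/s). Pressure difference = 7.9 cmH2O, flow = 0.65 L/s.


R = dP / flow
R = 7.9 / 0.65
R = 12.15 cmH2O/(L/s)


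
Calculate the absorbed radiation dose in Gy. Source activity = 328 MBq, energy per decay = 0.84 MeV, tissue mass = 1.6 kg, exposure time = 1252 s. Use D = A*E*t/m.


A = 328 MBq = 3.2800e+08 Bq
E = 0.84 MeV = 1.34568e-13 J
D = A*E*t/m = 3.2800e+08*1.34568e-13*1252/1.6
D = 0.03454 Gy


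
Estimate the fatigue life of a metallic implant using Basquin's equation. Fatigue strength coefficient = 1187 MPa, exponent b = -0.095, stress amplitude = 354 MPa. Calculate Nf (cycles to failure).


sigma_a = sigma_f' * (2Nf)^b
2Nf = (sigma_a/sigma_f')^(1/b)
2Nf = (354/1187)^(1/-0.095)
2Nf = 339645.5
Nf = 1.698e+05


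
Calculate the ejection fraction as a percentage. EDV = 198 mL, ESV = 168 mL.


SV = EDV - ESV = 198 - 168 = 30 mL
EF = SV/EDV * 100 = 30/198 * 100
EF = 15.15%


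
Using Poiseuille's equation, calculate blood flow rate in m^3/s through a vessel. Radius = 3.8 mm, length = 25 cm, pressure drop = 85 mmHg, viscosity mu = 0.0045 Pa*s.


Q = pi*r^4*dP / (8*mu*L)
r = 0.0038 m, L = 0.25 m
dP = 85 mmHg = 11332.37 Pa
Q = 8.2483e-04 m^3/s


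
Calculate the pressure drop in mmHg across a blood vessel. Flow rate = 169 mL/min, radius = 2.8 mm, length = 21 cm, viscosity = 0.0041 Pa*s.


dP = 8*mu*L*Q / (pi*r^4)
Q = 169 mL/min = 2.81667e-06 m^3/s
dP = 100.472 Pa = 100.472 / 133.322 mmHg = 0.7536 mmHg


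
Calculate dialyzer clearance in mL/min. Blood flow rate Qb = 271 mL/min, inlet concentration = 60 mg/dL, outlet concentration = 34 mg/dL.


K = Qb * (Cb_in - Cb_out) / Cb_in
K = 271 * (60 - 34) / 60
K = 117.4 mL/min


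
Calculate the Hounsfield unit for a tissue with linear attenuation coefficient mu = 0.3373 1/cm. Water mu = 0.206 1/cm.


HU = ((mu_tissue - mu_water) / mu_water) * 1000
HU = ((0.3373 - 0.206) / 0.206) * 1000
HU = 637.4


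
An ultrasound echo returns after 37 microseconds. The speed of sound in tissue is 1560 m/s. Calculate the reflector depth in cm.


depth = c * t / 2
t = 37 us = 3.7000e-05 s
depth = 1560 * 3.7000e-05 / 2
depth = 0.02886 m = 2.886 cm


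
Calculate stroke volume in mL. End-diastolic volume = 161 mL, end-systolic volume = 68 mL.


SV = EDV - ESV
SV = 161 - 68
SV = 93 mL


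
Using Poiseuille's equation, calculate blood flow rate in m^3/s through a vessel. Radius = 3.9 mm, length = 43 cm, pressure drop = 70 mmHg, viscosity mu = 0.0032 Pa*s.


Q = pi*r^4*dP / (8*mu*L)
r = 0.0039 m, L = 0.43 m
dP = 70 mmHg = 9332.54 Pa
Q = 6.1617e-04 m^3/s


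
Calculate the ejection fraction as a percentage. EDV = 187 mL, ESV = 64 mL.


SV = EDV - ESV = 187 - 64 = 123 mL
EF = SV/EDV * 100 = 123/187 * 100
EF = 65.78%


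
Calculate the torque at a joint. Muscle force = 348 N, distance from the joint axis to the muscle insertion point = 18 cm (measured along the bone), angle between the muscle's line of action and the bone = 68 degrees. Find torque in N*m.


Torque = F * d * sin(theta)   (moment arm = d*sin(theta))
d = 18 cm = 0.18 m
Torque = 348 * 0.18 * sin(68)
Torque = 58.08 N*m


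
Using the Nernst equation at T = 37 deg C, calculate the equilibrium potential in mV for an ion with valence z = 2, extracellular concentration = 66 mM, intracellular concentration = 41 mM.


E = (RT/(zF)) * ln(C_out/C_in)
T = 37 + 273.15 = 310.15 K
E = (8.314 * 310.15 / (2 * 96485)) * ln(66/41)
E = 6.362 mV


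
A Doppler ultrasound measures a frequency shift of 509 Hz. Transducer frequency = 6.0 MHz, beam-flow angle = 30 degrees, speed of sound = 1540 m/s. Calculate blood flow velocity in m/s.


v = fd * c / (2 * f0 * cos(theta))
v = 509 * 1540 / (2 * 6.0000e+06 * cos(30))
v = 0.07543 m/s


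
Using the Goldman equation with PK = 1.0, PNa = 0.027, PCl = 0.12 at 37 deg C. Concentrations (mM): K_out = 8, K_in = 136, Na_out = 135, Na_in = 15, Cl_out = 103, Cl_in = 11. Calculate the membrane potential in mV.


Vm = (RT/F)*ln((PK*Ko + PNa*Nao + PCl*Cli)/(PK*Ki + PNa*Nai + PCl*Clo))
Numer = 12.965, Denom = 148.765
Vm = -65.21 mV


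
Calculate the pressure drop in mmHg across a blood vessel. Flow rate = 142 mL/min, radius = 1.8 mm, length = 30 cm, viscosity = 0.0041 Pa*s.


dP = 8*mu*L*Q / (pi*r^4)
Q = 142 mL/min = 2.36667e-06 m^3/s
dP = 706.143 Pa = 706.143 / 133.322 mmHg = 5.297 mmHg


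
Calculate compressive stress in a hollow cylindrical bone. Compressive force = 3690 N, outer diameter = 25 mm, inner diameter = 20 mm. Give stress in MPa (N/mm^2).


A = pi*(r_o^2 - r_i^2)
r_o = 12.5 mm, r_i = 10 mm
A = 176.715 mm^2
sigma = F/A = 3690 / 176.715
sigma = 20.88 MPa


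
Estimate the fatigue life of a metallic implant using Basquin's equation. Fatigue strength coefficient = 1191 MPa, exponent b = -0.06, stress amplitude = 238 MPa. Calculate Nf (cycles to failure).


sigma_a = sigma_f' * (2Nf)^b
2Nf = (sigma_a/sigma_f')^(1/b)
2Nf = (238/1191)^(1/-0.06)
2Nf = 4.5245988e+11
Nf = 2.2623e+11


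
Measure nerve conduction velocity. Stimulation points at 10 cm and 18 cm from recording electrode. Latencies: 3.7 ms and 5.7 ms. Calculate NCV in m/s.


Distance = (18 - 10) / 100 = 0.08 m
dt = (5.7 - 3.7) / 1000 = 0.002 s
NCV = dist / dt = 40 m/s


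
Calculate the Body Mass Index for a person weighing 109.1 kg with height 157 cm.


BMI = weight / height^2
height = 157 cm = 1.57 m
BMI = 109.1 / 1.57^2
BMI = 44.26 kg/m^2


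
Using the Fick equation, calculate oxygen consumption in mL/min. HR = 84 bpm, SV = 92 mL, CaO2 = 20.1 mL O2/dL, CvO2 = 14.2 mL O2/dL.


CO = HR*SV = 84*92/1000 = 7.728 L/min
a-v O2 diff = 20.1 - 14.2 = 5.9 mL/dL
VO2 = CO * (CaO2-CvO2) * 10 dL/L
VO2 = 7.728 * 5.9 * 10
VO2 = 456 mL/min


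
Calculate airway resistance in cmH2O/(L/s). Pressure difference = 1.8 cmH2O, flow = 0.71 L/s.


R = dP / flow
R = 1.8 / 0.71
R = 2.535 cmH2O/(L/s)


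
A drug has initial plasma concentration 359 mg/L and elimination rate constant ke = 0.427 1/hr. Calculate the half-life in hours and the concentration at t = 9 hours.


t_half = ln(2) / ke = 0.693147 / 0.427 = 1.623 hr
C(t) = C0 * exp(-ke*t) = 359 * exp(-0.427*9)
C(9) = 7.693 mg/L


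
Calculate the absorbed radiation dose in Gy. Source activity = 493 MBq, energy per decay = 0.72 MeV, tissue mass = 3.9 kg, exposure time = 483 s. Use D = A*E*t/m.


A = 493 MBq = 4.9300e+08 Bq
E = 0.72 MeV = 1.15344e-13 J
D = A*E*t/m = 4.9300e+08*1.15344e-13*483/3.9
D = 0.007042 Gy


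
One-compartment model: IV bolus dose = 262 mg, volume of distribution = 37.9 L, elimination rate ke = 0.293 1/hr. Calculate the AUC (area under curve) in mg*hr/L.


C0 = Dose/Vd = 262/37.9 = 6.91293 mg/L
AUC = C0/ke = 6.91293/0.293
AUC = 23.59 mg*hr/L


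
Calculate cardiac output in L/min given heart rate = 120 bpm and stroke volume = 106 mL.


CO = HR * SV
CO = 120 * 106 / 1000
CO = 12.72 L/min


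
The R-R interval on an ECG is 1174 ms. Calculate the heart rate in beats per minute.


HR = 60 / RR_interval(s)
RR = 1174 ms = 1.174 s
HR = 60 / 1.174 = 51.11 bpm


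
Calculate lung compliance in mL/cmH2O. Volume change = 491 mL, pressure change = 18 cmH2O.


C = dV / dP
C = 491 / 18
C = 27.28 mL/cmH2O


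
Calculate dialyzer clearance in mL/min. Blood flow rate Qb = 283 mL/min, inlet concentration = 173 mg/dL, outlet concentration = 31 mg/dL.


K = Qb * (Cb_in - Cb_out) / Cb_in
K = 283 * (173 - 31) / 173
K = 232.3 mL/min


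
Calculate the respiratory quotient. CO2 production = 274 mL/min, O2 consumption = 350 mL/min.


RQ = VCO2 / VO2
RQ = 274 / 350
RQ = 0.7829


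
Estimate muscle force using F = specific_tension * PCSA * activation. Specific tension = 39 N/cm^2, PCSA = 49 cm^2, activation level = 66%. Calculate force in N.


F = sigma * PCSA * activation
F = 39 * 49 * 0.66
F = 1261 N


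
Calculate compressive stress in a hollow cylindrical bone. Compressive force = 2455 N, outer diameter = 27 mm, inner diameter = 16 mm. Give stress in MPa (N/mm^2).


A = pi*(r_o^2 - r_i^2)
r_o = 13.5 mm, r_i = 8 mm
A = 371.493 mm^2
sigma = F/A = 2455 / 371.493
sigma = 6.608 MPa


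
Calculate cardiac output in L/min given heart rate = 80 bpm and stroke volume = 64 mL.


CO = HR * SV
CO = 80 * 64 / 1000
CO = 5.12 L/min


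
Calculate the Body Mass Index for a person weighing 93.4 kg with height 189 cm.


BMI = weight / height^2
height = 189 cm = 1.89 m
BMI = 93.4 / 1.89^2
BMI = 26.15 kg/m^2


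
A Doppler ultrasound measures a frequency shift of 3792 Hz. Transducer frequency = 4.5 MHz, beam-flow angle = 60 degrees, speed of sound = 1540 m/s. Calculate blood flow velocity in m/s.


v = fd * c / (2 * f0 * cos(theta))
v = 3792 * 1540 / (2 * 4.5000e+06 * cos(60))
v = 1.298 m/s


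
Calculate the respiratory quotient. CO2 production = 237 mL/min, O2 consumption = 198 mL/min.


RQ = VCO2 / VO2
RQ = 237 / 198
RQ = 1.197


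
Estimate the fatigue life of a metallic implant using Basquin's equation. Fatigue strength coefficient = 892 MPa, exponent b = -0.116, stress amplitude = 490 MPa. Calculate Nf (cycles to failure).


sigma_a = sigma_f' * (2Nf)^b
2Nf = (sigma_a/sigma_f')^(1/b)
2Nf = (490/892)^(1/-0.116)
2Nf = 174.9179
Nf = 87.46


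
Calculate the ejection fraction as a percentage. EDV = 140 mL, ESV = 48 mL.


SV = EDV - ESV = 140 - 48 = 92 mL
EF = SV/EDV * 100 = 92/140 * 100
EF = 65.71%


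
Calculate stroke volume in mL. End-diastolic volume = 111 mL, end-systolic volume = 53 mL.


SV = EDV - ESV
SV = 111 - 53
SV = 58 mL


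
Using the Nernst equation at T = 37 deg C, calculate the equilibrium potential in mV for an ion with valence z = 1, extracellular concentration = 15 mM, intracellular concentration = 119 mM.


E = (RT/(zF)) * ln(C_out/C_in)
T = 37 + 273.15 = 310.15 K
E = (8.314 * 310.15 / (1 * 96485)) * ln(15/119)
E = -55.35 mV


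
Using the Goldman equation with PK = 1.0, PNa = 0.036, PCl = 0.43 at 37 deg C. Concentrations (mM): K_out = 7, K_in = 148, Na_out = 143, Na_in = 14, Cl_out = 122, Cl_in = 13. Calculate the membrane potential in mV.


Vm = (RT/F)*ln((PK*Ko + PNa*Nao + PCl*Cli)/(PK*Ki + PNa*Nai + PCl*Clo))
Numer = 17.738, Denom = 200.964
Vm = -64.87 mV


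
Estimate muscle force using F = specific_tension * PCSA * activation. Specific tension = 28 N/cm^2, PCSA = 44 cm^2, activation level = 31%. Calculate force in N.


F = sigma * PCSA * activation
F = 28 * 44 * 0.31
F = 381.9 N


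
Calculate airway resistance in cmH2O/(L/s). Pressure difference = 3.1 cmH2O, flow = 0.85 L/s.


R = dP / flow
R = 3.1 / 0.85
R = 3.647 cmH2O/(L/s)


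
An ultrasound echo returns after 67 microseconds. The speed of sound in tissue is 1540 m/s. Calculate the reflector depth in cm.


depth = c * t / 2
t = 67 us = 6.7000e-05 s
depth = 1540 * 6.7000e-05 / 2
depth = 0.05159 m = 5.159 cm


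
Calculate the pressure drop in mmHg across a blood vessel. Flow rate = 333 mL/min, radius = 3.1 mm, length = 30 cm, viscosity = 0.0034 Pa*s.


dP = 8*mu*L*Q / (pi*r^4)
Q = 333 mL/min = 5.55e-06 m^3/s
dP = 156.094 Pa = 156.094 / 133.322 mmHg = 1.171 mmHg


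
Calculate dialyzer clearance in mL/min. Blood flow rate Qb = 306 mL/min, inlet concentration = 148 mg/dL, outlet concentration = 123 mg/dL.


K = Qb * (Cb_in - Cb_out) / Cb_in
K = 306 * (148 - 123) / 148
K = 51.69 mL/min


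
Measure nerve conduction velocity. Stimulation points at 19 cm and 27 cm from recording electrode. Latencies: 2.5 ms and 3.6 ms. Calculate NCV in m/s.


Distance = (27 - 19) / 100 = 0.08 m
dt = (3.6 - 2.5) / 1000 = 0.0011 s
NCV = dist / dt = 72.73 m/s


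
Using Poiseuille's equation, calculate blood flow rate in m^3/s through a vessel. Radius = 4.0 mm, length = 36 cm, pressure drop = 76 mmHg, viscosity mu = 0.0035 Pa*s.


Q = pi*r^4*dP / (8*mu*L)
r = 0.004 m, L = 0.36 m
dP = 76 mmHg = 10132.472 Pa
Q = 8.0843e-04 m^3/s


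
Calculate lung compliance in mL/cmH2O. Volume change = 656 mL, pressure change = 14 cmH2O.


C = dV / dP
C = 656 / 14
C = 46.86 mL/cmH2O


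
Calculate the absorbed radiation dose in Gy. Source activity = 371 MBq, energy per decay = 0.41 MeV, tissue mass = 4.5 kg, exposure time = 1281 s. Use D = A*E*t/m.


A = 371 MBq = 3.7100e+08 Bq
E = 0.41 MeV = 6.5682e-14 J
D = A*E*t/m = 3.7100e+08*6.5682e-14*1281/4.5
D = 0.006937 Gy


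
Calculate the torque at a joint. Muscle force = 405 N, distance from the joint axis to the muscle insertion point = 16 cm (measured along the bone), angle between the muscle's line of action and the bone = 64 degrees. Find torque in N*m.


Torque = F * d * sin(theta)   (moment arm = d*sin(theta))
d = 16 cm = 0.16 m
Torque = 405 * 0.16 * sin(64)
Torque = 58.24 N*m


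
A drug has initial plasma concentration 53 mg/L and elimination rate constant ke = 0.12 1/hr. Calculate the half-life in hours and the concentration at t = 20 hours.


t_half = ln(2) / ke = 0.693147 / 0.12 = 5.776 hr
C(t) = C0 * exp(-ke*t) = 53 * exp(-0.12*20)
C(20) = 4.808 mg/L


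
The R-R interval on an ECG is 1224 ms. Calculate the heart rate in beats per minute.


HR = 60 / RR_interval(s)
RR = 1224 ms = 1.224 s
HR = 60 / 1.224 = 49.02 bpm


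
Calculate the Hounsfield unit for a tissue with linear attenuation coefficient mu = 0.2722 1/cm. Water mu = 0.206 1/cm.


HU = ((mu_tissue - mu_water) / mu_water) * 1000
HU = ((0.2722 - 0.206) / 0.206) * 1000
HU = 321.4


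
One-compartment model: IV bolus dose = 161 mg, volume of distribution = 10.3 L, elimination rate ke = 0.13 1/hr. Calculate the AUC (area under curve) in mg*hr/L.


C0 = Dose/Vd = 161/10.3 = 15.6311 mg/L
AUC = C0/ke = 15.6311/0.13
AUC = 120.2 mg*hr/L


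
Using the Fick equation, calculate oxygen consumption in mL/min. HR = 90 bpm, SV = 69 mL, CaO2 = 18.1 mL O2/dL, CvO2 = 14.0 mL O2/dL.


CO = HR*SV = 90*69/1000 = 6.21 L/min
a-v O2 diff = 18.1 - 14.0 = 4.1 mL/dL
VO2 = CO * (CaO2-CvO2) * 10 dL/L
VO2 = 6.21 * 4.1 * 10
VO2 = 254.6 mL/min


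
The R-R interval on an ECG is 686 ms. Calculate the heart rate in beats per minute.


HR = 60 / RR_interval(s)
RR = 686 ms = 0.686 s
HR = 60 / 0.686 = 87.46 bpm


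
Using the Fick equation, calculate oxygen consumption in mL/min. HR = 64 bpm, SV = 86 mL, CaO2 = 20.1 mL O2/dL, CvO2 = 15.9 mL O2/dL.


CO = HR*SV = 64*86/1000 = 5.504 L/min
a-v O2 diff = 20.1 - 15.9 = 4.2 mL/dL
VO2 = CO * (CaO2-CvO2) * 10 dL/L
VO2 = 5.504 * 4.2 * 10
VO2 = 231.2 mL/min


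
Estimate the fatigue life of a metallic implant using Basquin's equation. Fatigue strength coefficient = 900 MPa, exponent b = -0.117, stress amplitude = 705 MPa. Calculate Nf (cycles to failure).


sigma_a = sigma_f' * (2Nf)^b
2Nf = (sigma_a/sigma_f')^(1/b)
2Nf = (705/900)^(1/-0.117)
2Nf = 8.0619342
Nf = 4.031


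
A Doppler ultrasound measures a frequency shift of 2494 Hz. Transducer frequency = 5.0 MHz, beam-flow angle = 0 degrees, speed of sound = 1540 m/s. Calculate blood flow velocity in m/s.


v = fd * c / (2 * f0 * cos(theta))
v = 2494 * 1540 / (2 * 5.0000e+06 * cos(0))
v = 0.3841 m/s


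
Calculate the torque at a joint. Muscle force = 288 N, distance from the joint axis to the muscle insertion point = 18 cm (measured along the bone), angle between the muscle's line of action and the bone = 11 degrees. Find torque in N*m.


Torque = F * d * sin(theta)   (moment arm = d*sin(theta))
d = 18 cm = 0.18 m
Torque = 288 * 0.18 * sin(11)
Torque = 9.892 N*m


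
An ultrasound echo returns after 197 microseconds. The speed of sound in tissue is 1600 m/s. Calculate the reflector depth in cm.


depth = c * t / 2
t = 197 us = 1.9700e-04 s
depth = 1600 * 1.9700e-04 / 2
depth = 0.1576 m = 15.76 cm


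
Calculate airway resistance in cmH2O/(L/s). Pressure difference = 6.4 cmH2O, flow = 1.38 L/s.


R = dP / flow
R = 6.4 / 1.38
R = 4.638 cmH2O/(L/s)


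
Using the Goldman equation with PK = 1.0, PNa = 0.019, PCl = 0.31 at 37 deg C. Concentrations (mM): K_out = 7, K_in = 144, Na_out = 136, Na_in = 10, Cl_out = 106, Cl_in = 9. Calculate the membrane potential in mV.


Vm = (RT/F)*ln((PK*Ko + PNa*Nao + PCl*Cli)/(PK*Ki + PNa*Nai + PCl*Clo))
Numer = 12.374, Denom = 177.05
Vm = -71.11 mV


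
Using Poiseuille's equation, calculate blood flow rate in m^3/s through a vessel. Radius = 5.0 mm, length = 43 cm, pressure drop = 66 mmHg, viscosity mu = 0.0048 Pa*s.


Q = pi*r^4*dP / (8*mu*L)
r = 0.005 m, L = 0.43 m
dP = 66 mmHg = 8799.252 Pa
Q = 0.001046 m^3/s


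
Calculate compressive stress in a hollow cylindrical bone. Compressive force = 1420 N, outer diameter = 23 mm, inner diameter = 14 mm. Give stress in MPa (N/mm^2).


A = pi*(r_o^2 - r_i^2)
r_o = 11.5 mm, r_i = 7 mm
A = 261.538 mm^2
sigma = F/A = 1420 / 261.538
sigma = 5.429 MPa


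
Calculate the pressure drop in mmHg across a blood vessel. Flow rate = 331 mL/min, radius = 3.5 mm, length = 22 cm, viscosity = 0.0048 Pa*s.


dP = 8*mu*L*Q / (pi*r^4)
Q = 331 mL/min = 5.51667e-06 m^3/s
dP = 98.8573 Pa = 98.8573 / 133.322 mmHg = 0.7415 mmHg


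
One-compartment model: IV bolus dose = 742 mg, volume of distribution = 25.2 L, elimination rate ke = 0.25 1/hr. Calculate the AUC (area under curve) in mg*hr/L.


C0 = Dose/Vd = 742/25.2 = 29.4444 mg/L
AUC = C0/ke = 29.4444/0.25
AUC = 117.8 mg*hr/L


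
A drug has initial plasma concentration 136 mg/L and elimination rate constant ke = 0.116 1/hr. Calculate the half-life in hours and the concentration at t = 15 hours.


t_half = ln(2) / ke = 0.693147 / 0.116 = 5.975 hr
C(t) = C0 * exp(-ke*t) = 136 * exp(-0.116*15)
C(15) = 23.87 mg/L


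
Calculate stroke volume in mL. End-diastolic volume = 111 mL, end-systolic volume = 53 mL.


SV = EDV - ESV
SV = 111 - 53
SV = 58 mL


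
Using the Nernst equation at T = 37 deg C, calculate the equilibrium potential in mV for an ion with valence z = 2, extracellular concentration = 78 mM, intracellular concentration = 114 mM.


E = (RT/(zF)) * ln(C_out/C_in)
T = 37 + 273.15 = 310.15 K
E = (8.314 * 310.15 / (2 * 96485)) * ln(78/114)
E = -5.071 mV


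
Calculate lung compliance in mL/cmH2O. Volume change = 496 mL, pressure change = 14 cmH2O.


C = dV / dP
C = 496 / 14
C = 35.43 mL/cmH2O


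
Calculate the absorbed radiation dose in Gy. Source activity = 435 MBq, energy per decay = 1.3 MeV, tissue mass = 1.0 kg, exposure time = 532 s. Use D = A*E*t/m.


A = 435 MBq = 4.3500e+08 Bq
E = 1.3 MeV = 2.0826e-13 J
D = A*E*t/m = 4.3500e+08*2.0826e-13*532/1.0
D = 0.0482 Gy


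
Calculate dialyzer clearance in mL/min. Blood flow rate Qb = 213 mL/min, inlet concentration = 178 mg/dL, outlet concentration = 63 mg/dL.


K = Qb * (Cb_in - Cb_out) / Cb_in
K = 213 * (178 - 63) / 178
K = 137.6 mL/min


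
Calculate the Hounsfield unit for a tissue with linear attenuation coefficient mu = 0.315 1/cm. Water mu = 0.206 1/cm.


HU = ((mu_tissue - mu_water) / mu_water) * 1000
HU = ((0.315 - 0.206) / 0.206) * 1000
HU = 529.1


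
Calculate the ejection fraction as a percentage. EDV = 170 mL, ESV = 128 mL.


SV = EDV - ESV = 170 - 128 = 42 mL
EF = SV/EDV * 100 = 42/170 * 100
EF = 24.71%


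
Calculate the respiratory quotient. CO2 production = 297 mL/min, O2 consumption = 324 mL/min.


RQ = VCO2 / VO2
RQ = 297 / 324
RQ = 0.9167


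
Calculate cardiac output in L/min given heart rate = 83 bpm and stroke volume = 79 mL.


CO = HR * SV
CO = 83 * 79 / 1000
CO = 6.557 L/min


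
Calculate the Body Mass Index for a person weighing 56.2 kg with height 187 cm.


BMI = weight / height^2
height = 187 cm = 1.87 m
BMI = 56.2 / 1.87^2
BMI = 16.07 kg/m^2


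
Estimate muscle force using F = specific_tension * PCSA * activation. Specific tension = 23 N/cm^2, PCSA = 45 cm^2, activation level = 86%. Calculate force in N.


F = sigma * PCSA * activation
F = 23 * 45 * 0.86
F = 890.1 N


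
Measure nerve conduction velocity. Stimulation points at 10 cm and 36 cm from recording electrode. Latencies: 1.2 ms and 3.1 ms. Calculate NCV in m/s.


Distance = (36 - 10) / 100 = 0.26 m
dt = (3.1 - 1.2) / 1000 = 0.0019 s
NCV = dist / dt = 136.8 m/s


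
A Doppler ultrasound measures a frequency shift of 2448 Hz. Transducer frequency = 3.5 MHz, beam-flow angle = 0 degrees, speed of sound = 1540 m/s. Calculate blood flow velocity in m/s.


v = fd * c / (2 * f0 * cos(theta))
v = 2448 * 1540 / (2 * 3.5000e+06 * cos(0))
v = 0.5386 m/s


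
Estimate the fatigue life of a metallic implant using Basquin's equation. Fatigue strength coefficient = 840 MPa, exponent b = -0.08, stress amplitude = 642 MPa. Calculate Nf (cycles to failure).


sigma_a = sigma_f' * (2Nf)^b
2Nf = (sigma_a/sigma_f')^(1/b)
2Nf = (642/840)^(1/-0.08)
2Nf = 28.794081
Nf = 14.4


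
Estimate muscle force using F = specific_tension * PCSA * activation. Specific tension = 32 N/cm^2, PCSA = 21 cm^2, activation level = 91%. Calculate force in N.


F = sigma * PCSA * activation
F = 32 * 21 * 0.91
F = 611.5 N


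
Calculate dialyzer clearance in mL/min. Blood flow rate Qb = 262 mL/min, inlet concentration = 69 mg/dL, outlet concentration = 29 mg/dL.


K = Qb * (Cb_in - Cb_out) / Cb_in
K = 262 * (69 - 29) / 69
K = 151.9 mL/min


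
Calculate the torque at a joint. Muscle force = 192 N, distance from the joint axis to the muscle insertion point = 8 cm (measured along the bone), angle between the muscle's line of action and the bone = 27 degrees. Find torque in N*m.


Torque = F * d * sin(theta)   (moment arm = d*sin(theta))
d = 8 cm = 0.08 m
Torque = 192 * 0.08 * sin(27)
Torque = 6.973 N*m


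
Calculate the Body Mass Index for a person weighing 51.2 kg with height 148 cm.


BMI = weight / height^2
height = 148 cm = 1.48 m
BMI = 51.2 / 1.48^2
BMI = 23.37 kg/m^2


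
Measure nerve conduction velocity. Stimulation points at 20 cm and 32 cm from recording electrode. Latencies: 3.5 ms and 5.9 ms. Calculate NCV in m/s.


Distance = (32 - 20) / 100 = 0.12 m
dt = (5.9 - 3.5) / 1000 = 0.0024 s
NCV = dist / dt = 50 m/s


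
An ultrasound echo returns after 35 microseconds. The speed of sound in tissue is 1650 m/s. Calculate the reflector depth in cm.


depth = c * t / 2
t = 35 us = 3.5000e-05 s
depth = 1650 * 3.5000e-05 / 2
depth = 0.028875 m = 2.8875 cm


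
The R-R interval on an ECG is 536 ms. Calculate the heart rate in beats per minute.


HR = 60 / RR_interval(s)
RR = 536 ms = 0.536 s
HR = 60 / 0.536 = 111.9 bpm


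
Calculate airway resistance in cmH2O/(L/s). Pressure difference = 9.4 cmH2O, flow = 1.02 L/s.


R = dP / flow
R = 9.4 / 1.02
R = 9.216 cmH2O/(L/s)


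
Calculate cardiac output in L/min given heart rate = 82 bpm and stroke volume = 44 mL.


CO = HR * SV
CO = 82 * 44 / 1000
CO = 3.608 L/min


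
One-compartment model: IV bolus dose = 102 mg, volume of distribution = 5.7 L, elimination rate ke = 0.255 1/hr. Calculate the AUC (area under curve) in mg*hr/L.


C0 = Dose/Vd = 102/5.7 = 17.8947 mg/L
AUC = C0/ke = 17.8947/0.255
AUC = 70.18 mg*hr/L


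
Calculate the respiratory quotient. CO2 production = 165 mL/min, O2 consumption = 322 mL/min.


RQ = VCO2 / VO2
RQ = 165 / 322
RQ = 0.5124


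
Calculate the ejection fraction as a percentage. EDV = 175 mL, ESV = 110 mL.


SV = EDV - ESV = 175 - 110 = 65 mL
EF = SV/EDV * 100 = 65/175 * 100
EF = 37.14%
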